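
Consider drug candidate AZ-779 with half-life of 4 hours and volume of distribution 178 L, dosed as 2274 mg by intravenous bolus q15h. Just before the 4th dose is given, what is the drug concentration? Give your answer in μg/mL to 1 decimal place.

f = (1/2)^(τ/t½) = (1/2)^(15/4) ≈ 0.0743.
C₀ = D/Vd = 2274/178 ≈ 12.775 μg/mL.
Before the 4th dose, 3 doses have been given. Superposition: Cmin = C₀·(f + f² + … + f^3).
≈ 12.775 × (0.0743 + 0.0055 + 0.0004) ≈ 12.775 × 0.0802 ≈ 1.025 μg/mL.

1.0 μg/mL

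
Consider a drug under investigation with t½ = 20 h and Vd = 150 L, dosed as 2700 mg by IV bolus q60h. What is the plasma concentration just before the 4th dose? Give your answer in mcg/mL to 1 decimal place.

f = (1/2)^(τ/t½) = (1/2)^(60/20) ≈ 0.1250.
C₀ = D/Vd = 2700/150 ≈ 18.000 mcg/mL.
Before the 4th dose, 3 doses have been given. Superposition: Cmin = C₀·(f + f² + … + f^3).
≈ 18.000 × (0.1250 + 0.0156 + 0.0020) ≈ 18.000 × 0.1426 ≈ 2.567 mcg/mL.

2.6 mcg/mL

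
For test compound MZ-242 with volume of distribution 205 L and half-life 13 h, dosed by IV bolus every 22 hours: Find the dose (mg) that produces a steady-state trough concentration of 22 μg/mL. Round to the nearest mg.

τ/t½ = 22/13 ≈ 1.6923, so f = (1/2)^(22/13) ≈ 0.309432.
Cmin,ss = (D/Vd)·f/(1−f), so D = Cmin,ss·Vd·(1−f)/f.
D = 22 × 205 × (1−f)/f ≈ 22 × 205 × 2.23173 ≈ 10065.10 mg.

10065 mg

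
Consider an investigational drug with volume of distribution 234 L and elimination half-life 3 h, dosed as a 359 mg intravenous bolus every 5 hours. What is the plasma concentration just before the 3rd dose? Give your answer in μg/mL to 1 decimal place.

0.6 μg/mL

f = (1/2)^(τ/t½) = (1/2)^(5/3) ≈ 0.3150.
C₀ = D/Vd = 359/234 ≈ 1.534 μg/mL.
Before the 3rd dose, 2 doses have been given. Superposition: Cmin = C₀·(f + f²).
≈ 1.534 × (0.3150 + 0.0992) ≈ 1.534 × 0.4142 ≈ 0.635 μg/mL.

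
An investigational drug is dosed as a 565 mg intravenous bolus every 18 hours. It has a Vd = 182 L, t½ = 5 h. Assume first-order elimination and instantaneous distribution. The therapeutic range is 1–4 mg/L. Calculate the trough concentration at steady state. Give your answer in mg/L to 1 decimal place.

k = ln2/t½ = ln2/5 ≈ 0.138629 h⁻¹; fraction remaining f = e^(−kτ) = e^(−0.138629×18) ≈ 0.0825.
At steady state, accumulation factor R = 1/(1 − e^(−kτ)) ≈ 1.0899.
Single-dose peak C₀ = D/Vd = 565/182 ≈ 3.104 mg/L.
Cmax,ss = C₀/(1 − f) ≈ 3.104/0.9175 ≈ 3.383 mg/L.
Steady-state trough Cmin,ss = Cmax,ss·f ≈ 3.383 × 0.0825 ≈ 0.279 mg/L.
Trough 0.3 mg/L vs MEC 1 mg/L: subtherapeutic.

0.3 mg/L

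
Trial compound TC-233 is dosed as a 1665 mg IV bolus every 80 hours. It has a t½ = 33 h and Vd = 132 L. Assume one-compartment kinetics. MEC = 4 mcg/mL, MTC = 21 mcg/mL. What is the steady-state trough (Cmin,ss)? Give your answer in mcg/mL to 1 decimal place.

Over one 80-h interval, 80/33 ≈ 2.4242 half-lives elapse, leaving f ≈ 0.1863 of each dose.
Each bolus raises the concentration by D/Vd = 1665/132 ≈ 12.614 mcg/mL.
Steady-state trough Cmin,ss = C₀·f/(1−f) ≈ 12.614 × 0.1863/0.8137 ≈ 2.888 mcg/mL.
Trough 2.9 mcg/mL vs MEC 4 mcg/mL: subtherapeutic.

2.9 mcg/mL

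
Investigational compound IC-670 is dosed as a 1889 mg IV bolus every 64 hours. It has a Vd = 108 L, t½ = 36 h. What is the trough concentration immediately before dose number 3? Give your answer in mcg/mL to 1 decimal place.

f = (1/2)^(τ/t½) = (1/2)^(64/36) ≈ 0.2916.
C₀ = D/Vd = 1889/108 ≈ 17.491 mcg/mL.
Before the 3rd dose, 2 doses have been given. Superposition: Cmin = C₀·(f + f²).
≈ 17.491 × (0.2916 + 0.0850) ≈ 17.491 × 0.3766 ≈ 6.587 mcg/mL.

6.6 mcg/mL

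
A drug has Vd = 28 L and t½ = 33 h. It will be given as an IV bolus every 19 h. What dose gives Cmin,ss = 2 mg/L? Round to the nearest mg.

27 mg

τ/t½ = 19/33 ≈ 0.57576, so f = (1/2)^(19/33) ≈ 0.670934.
Cmin,ss = (D/Vd)·f/(1−f), so D = Cmin,ss·Vd·(1−f)/f.
D = 2 × 28 × (1−f)/f ≈ 2 × 28 × 0.49046 ≈ 27.47 mg.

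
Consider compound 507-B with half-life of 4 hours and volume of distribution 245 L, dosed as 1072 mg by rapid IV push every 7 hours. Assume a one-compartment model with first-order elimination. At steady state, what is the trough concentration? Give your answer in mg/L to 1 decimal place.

1.9 mg/L

Over one 7-h interval, 7/4 ≈ 1.75 half-lives elapse, leaving f ≈ 0.2973 of each dose.
At steady state, accumulation factor R = 1/(1 − e^(−kτ)) ≈ 1.4231.
Each bolus raises the concentration by D/Vd = 1072/245 ≈ 4.376 mg/L.
Steady-state peak Cmax,ss = C₀·R ≈ 4.376 × 1.4231 ≈ 6.227 mg/L.
One interval later, Cmin,ss = Cmax,ss·e^(−kτ) ≈ 6.227 × 0.2973 ≈ 1.851 mg/L.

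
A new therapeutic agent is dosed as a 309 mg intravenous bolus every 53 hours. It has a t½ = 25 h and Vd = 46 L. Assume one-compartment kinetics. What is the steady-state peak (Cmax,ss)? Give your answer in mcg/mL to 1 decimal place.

Over one 53-h interval, 53/25 ≈ 2.12 half-lives elapse, leaving f ≈ 0.2300 of each dose.
At steady state, accumulation factor R = 1/(1 − e^(−kτ)) ≈ 1.2987.
Each bolus raises the concentration by D/Vd = 309/46 ≈ 6.717 mcg/mL.
Steady-state peak Cmax,ss = C₀·R ≈ 6.717 × 1.2987 ≈ 8.723 mcg/mL.

8.7 mcg/mL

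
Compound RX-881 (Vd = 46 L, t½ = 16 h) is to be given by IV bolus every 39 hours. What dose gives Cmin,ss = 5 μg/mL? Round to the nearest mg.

τ/t½ = 39/16 ≈ 2.4375, so f = (1/2)^(39/16) ≈ 0.184603.
Cmin,ss = (D/Vd)·f/(1−f), so D = Cmin,ss·Vd·(1−f)/f.
D = 5 × 46 × (1−f)/f ≈ 5 × 46 × 4.41703 ≈ 1015.92 mg.

1016 mg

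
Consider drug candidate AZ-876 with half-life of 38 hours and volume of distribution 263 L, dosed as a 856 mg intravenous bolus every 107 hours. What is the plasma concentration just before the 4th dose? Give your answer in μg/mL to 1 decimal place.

0.5 μg/mL

f = (1/2)^(τ/t½) = (1/2)^(107/38) ≈ 0.1420.
C₀ = D/Vd = 856/263 ≈ 3.255 μg/mL.
Before the 4th dose, 3 doses have been given. Superposition: Cmin = C₀·(f + f² + … + f^3).
≈ 3.255 × (0.1420 + 0.0202 + 0.0029) ≈ 3.255 × 0.1651 ≈ 0.537 μg/mL.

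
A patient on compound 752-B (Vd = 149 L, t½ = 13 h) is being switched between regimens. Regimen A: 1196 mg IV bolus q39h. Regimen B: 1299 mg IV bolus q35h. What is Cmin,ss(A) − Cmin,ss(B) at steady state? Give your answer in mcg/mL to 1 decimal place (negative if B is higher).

Regimen A: f = (1/2)^(39/13) ≈ 0.1250; Cmin,ss = (1196/149)·f/(1−f) ≈ 1.147 mcg/mL.
Regimen B: f = (1/2)^(35/13) ≈ 0.1547; Cmin,ss = (1299/149)·f/(1−f) ≈ 1.596 mcg/mL.
Difference ≈ 1.147 − 1.596 ≈ -0.449 mcg/mL.

-0.4 mcg/mL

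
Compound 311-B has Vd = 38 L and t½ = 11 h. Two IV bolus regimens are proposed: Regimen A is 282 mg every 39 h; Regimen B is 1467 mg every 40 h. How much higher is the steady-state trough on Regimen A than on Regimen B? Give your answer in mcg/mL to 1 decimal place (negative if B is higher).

-2.7 mcg/mL

Regimen A: f = (1/2)^(39/11) ≈ 0.0856; Cmin,ss = (282/38)·f/(1−f) ≈ 0.695 mcg/mL.
Regimen B: f = (1/2)^(40/11) ≈ 0.0804; Cmin,ss = (1467/38)·f/(1−f) ≈ 3.375 mcg/mL.
Difference ≈ 0.695 − 3.375 ≈ -2.680 mcg/mL.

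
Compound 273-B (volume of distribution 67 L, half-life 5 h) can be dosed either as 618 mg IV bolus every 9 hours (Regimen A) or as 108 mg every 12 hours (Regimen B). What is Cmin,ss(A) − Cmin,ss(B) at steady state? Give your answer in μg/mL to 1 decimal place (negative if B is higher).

3.3 μg/mL

Regimen A: f = (1/2)^(9/5) ≈ 0.2872; Cmin,ss = (618/67)·f/(1−f) ≈ 3.716 μg/mL.
Regimen B: f = (1/2)^(12/5) ≈ 0.1895; Cmin,ss = (108/67)·f/(1−f) ≈ 0.377 μg/mL.
Difference ≈ 3.716 − 0.377 ≈ 3.339 μg/mL.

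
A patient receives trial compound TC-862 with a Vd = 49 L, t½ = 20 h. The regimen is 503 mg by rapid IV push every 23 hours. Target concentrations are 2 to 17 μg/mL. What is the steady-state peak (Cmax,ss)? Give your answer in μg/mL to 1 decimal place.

τ/t½ = 23/20 ≈ 1.15, so fraction remaining f = (1/2)^(23/20) ≈ 0.4506.
Accumulation ratio R = 1/(1 − f) ≈ 1/0.5494 ≈ 1.8202.
Single-dose peak C₀ = D/Vd = 503/49 ≈ 10.265 μg/mL.
Cmax,ss = C₀/(1 − f) ≈ 10.265/0.5494 ≈ 18.684 μg/mL.
Peak 18.7 μg/mL vs MTC 17 μg/mL: exceeds toxic threshold.

18.7 μg/mL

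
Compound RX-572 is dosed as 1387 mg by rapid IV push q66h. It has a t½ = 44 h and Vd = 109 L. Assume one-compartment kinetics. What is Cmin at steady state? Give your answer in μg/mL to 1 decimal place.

7.0 μg/mL

τ/t½ = 66/44 ≈ 1.5, so fraction remaining f = (1/2)^(66/44) ≈ 0.3536.
At steady state, accumulation factor R = 1/(1 − e^(−kτ)) ≈ 1.5470.
Each bolus raises the concentration by D/Vd = 1387/109 ≈ 12.725 μg/mL.
Cmax,ss = C₀/(1 − f) ≈ 12.725/0.6464 ≈ 19.686 μg/mL.
Steady-state trough Cmin,ss = Cmax,ss·f ≈ 19.686 × 0.3536 ≈ 6.961 μg/mL.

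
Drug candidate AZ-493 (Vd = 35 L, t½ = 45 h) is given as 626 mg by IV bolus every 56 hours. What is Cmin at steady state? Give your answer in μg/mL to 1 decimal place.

13.1 μg/mL

Over one 56-h interval, 56/45 ≈ 1.2444 half-lives elapse, leaving f ≈ 0.4221 of each dose.
Single-dose peak C₀ = D/Vd = 626/35 ≈ 17.886 μg/mL.
Steady-state trough Cmin,ss = C₀·f/(1−f) ≈ 17.886 × 0.4221/0.5779 ≈ 13.064 μg/mL.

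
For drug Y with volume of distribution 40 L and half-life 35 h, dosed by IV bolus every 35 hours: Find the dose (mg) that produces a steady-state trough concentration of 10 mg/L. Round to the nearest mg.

τ/t½ = 35/35 ≈ 1, so f = (1/2)^(35/35) ≈ 0.500000.
Cmin,ss = (D/Vd)·f/(1−f), so D = Cmin,ss·Vd·(1−f)/f.
D = 10 × 40 × (1−f)/f ≈ 10 × 40 × 1.00000 ≈ 400.00 mg.

400 mg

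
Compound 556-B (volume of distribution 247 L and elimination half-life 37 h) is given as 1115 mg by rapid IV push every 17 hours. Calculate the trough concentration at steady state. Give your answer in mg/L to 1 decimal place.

τ/t½ = 17/37 ≈ 0.45946, so fraction remaining f = (1/2)^(17/37) ≈ 0.7273.
At steady state, accumulation factor R = 1/(1 − e^(−kτ)) ≈ 3.6670.
Single-dose peak C₀ = D/Vd = 1115/247 ≈ 4.514 mg/L.
Steady-state peak Cmax,ss = C₀·R ≈ 4.514 × 3.6670 ≈ 16.553 mg/L.
One interval later, Cmin,ss = Cmax,ss·e^(−kτ) ≈ 16.553 × 0.7273 ≈ 12.039 mg/L.

12.0 mg/L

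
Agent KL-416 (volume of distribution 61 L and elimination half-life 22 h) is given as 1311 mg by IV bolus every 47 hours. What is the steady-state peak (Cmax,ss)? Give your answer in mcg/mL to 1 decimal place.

Over one 47-h interval, 47/22 ≈ 2.1364 half-lives elapse, leaving f ≈ 0.2275 of each dose.
Accumulation ratio R = 1/(1 − f) ≈ 1/0.7725 ≈ 1.2945.
Single-dose peak C₀ = D/Vd = 1311/61 ≈ 21.492 mcg/mL.
Steady-state peak Cmax,ss = C₀·R ≈ 21.492 × 1.2945 ≈ 27.821 mcg/mL.

27.8 mcg/mL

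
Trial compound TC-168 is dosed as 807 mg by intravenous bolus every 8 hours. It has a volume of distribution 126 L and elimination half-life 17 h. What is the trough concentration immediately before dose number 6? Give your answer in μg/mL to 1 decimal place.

f = (1/2)^(τ/t½) = (1/2)^(8/17) ≈ 0.7217.
C₀ = D/Vd = 807/126 ≈ 6.405 μg/mL.
Before the 6th dose, 5 doses have been given. Superposition: Cmin = C₀·(f + f² + … + f^5).
≈ 6.405 × (0.7217 + 0.5209 + 0.3759 + 0.2713 + 0.1958) ≈ 6.405 × 2.0856 ≈ 13.358 μg/mL.

13.4 μg/mL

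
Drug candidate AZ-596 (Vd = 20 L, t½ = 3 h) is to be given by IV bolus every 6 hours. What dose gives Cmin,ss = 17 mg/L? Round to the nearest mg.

τ/t½ = 6/3 ≈ 2, so f = (1/2)^(6/3) ≈ 0.250000.
Cmin,ss = (D/Vd)·f/(1−f), so D = Cmin,ss·Vd·(1−f)/f.
D = 17 × 20 × (1−f)/f ≈ 17 × 20 × 3.00000 ≈ 1020.00 mg.

1020 mg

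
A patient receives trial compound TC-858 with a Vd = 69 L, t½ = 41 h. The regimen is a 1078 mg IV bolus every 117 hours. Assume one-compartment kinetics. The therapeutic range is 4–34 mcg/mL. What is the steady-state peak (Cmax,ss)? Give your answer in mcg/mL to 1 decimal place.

τ/t½ = 117/41 ≈ 2.8537, so fraction remaining f = (1/2)^(117/41) ≈ 0.1383.
Accumulation ratio R = 1/(1 − f) ≈ 1/0.8617 ≈ 1.1605.
Single-dose peak C₀ = D/Vd = 1078/69 ≈ 15.623 mcg/mL.
Steady-state peak Cmax,ss = C₀·R ≈ 15.623 × 1.1605 ≈ 18.130 mcg/mL.
Peak 18.1 mcg/mL vs MTC 34 mcg/mL: below toxic threshold.

18.1 mcg/mL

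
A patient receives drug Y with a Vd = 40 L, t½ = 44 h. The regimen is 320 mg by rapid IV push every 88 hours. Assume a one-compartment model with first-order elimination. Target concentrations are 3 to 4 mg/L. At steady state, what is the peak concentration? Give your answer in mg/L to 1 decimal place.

The dosing interval is 2 half-lives, so f = 2^(−2) = 0.25.
Accumulation ratio R = 1/(1 − f) = 1/0.75 = 4/3.
Single-dose peak C₀ = D/Vd = 320/40 = 8 mg/L.
Steady-state peak Cmax,ss = C₀·R = 8 × 4/3 ≈ 10.667 mg/L.
Peak 10.7 mg/L vs MTC 4 mg/L: exceeds toxic threshold.

10.7 mg/L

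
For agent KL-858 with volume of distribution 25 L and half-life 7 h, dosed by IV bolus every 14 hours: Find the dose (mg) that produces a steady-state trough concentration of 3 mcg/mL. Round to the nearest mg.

225 mg

τ/t½ = 14/7 ≈ 2, so f = (1/2)^(14/7) ≈ 0.250000.
Cmin,ss = (D/Vd)·f/(1−f), so D = Cmin,ss·Vd·(1−f)/f.
D = 3 × 25 × (1−f)/f ≈ 3 × 25 × 3.00000 ≈ 225.00 mg.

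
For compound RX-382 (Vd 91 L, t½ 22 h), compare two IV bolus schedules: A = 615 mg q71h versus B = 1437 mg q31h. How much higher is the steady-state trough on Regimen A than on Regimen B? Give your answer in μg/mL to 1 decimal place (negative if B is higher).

-8.7 μg/mL

Regimen A: f = (1/2)^(71/22) ≈ 0.1068; Cmin,ss = (615/91)·f/(1−f) ≈ 0.808 μg/mL.
Regimen B: f = (1/2)^(31/22) ≈ 0.3765; Cmin,ss = (1437/91)·f/(1−f) ≈ 9.536 μg/mL.
Difference ≈ 0.808 − 9.536 ≈ -8.728 μg/mL.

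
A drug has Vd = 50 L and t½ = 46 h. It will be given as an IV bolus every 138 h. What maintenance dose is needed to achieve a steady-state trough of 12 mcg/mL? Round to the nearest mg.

4200 mg

τ/t½ = 138/46 ≈ 3, so f = (1/2)^(138/46) ≈ 0.125000.
Cmin,ss = (D/Vd)·f/(1−f), so D = Cmin,ss·Vd·(1−f)/f.
D = 12 × 50 × (1−f)/f ≈ 12 × 50 × 7.00000 ≈ 4200.00 mg.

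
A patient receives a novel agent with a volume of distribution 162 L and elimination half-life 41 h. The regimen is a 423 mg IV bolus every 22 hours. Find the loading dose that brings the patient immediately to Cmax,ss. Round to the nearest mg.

f = (1/2)^(22/41) ≈ 0.689401; accumulation ratio R = 1/(1−f) ≈ 3.21959.
Loading dose to hit Cmax,ss on first dose: D_load = D_maint·R ≈ 423 × 3.21959 ≈ 1361.89 mg.

1362 mg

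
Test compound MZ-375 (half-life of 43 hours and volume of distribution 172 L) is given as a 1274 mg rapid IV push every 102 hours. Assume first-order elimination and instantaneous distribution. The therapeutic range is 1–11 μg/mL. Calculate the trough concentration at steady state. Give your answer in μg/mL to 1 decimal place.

1.8 μg/mL

τ/t½ = 102/43 ≈ 2.3721, so fraction remaining f = (1/2)^(102/43) ≈ 0.1932.
Single-dose peak C₀ = D/Vd = 1274/172 ≈ 7.407 μg/mL.
Steady-state trough Cmin,ss = C₀·f/(1−f) ≈ 7.407 × 0.1932/0.8068 ≈ 1.774 μg/mL.
Trough 1.8 μg/mL vs MEC 1 μg/mL: adequate.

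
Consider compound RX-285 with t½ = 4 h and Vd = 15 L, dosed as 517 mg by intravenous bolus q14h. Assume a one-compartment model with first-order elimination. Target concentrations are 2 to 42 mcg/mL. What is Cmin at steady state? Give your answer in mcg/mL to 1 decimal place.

k = ln2/t½ = ln2/4 ≈ 0.173287 h⁻¹; fraction remaining f = e^(−kτ) = e^(−0.173287×14) ≈ 0.0884.
Accumulation ratio R = 1/(1 − f) ≈ 1/0.9116 ≈ 1.0970.
Each bolus raises the concentration by D/Vd = 517/15 ≈ 34.467 mcg/mL.
Steady-state peak Cmax,ss = C₀·R ≈ 34.467 × 1.0970 ≈ 37.810 mcg/mL.
One interval later, Cmin,ss = Cmax,ss·e^(−kτ) ≈ 37.810 × 0.0884 ≈ 3.342 mcg/mL.
Trough 3.3 mcg/mL vs MEC 2 mcg/mL: adequate.

3.3 mcg/mL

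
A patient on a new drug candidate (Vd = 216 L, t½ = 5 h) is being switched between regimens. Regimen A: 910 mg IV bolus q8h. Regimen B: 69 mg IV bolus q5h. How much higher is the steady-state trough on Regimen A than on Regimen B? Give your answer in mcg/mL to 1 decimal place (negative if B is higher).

1.8 mcg/mL

Regimen A: f = (1/2)^(8/5) ≈ 0.3299; Cmin,ss = (910/216)·f/(1−f) ≈ 2.074 mcg/mL.
Regimen B: f = (1/2)^(5/5) ≈ 0.5000; Cmin,ss = (69/216)·f/(1−f) ≈ 0.319 mcg/mL.
Difference ≈ 2.074 − 0.319 ≈ 1.755 mcg/mL.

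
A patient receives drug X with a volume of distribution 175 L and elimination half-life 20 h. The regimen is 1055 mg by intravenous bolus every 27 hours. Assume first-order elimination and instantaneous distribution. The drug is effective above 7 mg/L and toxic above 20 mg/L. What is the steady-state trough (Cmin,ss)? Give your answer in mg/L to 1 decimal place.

3.9 mg/L

Over one 27-h interval, 27/20 ≈ 1.35 half-lives elapse, leaving f ≈ 0.3923 of each dose.
Single-dose peak C₀ = D/Vd = 1055/175 ≈ 6.029 mg/L.
Steady-state trough Cmin,ss = C₀·f/(1−f) ≈ 6.029 × 0.3923/0.6077 ≈ 3.892 mg/L.
Trough 3.9 mg/L vs MEC 7 mg/L: subtherapeutic.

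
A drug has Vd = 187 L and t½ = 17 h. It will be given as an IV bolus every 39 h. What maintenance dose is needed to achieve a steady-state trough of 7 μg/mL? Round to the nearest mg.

τ/t½ = 39/17 ≈ 2.2941, so f = (1/2)^(39/17) ≈ 0.203893.
Cmin,ss = (D/Vd)·f/(1−f), so D = Cmin,ss·Vd·(1−f)/f.
D = 7 × 187 × (1−f)/f ≈ 7 × 187 × 3.90453 ≈ 5111.03 mg.

5111 mg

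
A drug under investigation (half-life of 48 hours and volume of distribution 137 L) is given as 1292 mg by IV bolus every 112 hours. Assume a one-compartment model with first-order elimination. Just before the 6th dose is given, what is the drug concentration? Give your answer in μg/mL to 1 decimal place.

2.3 μg/mL

f = (1/2)^(τ/t½) = (1/2)^(112/48) ≈ 0.1984.
C₀ = D/Vd = 1292/137 ≈ 9.431 μg/mL.
Before the 6th dose, 5 doses have been given. Superposition: Cmin = C₀·(f + f² + … + f^5).
≈ 9.431 × (0.1984 + 0.0394 + 0.0078 + 0.0015 + 0.0003) ≈ 9.431 × 0.2474 ≈ 2.333 μg/mL.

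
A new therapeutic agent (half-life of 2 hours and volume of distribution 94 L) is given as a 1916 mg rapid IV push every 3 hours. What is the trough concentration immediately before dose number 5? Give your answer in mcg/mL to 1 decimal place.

f = (1/2)^(τ/t½) = (1/2)^(3/2) ≈ 0.3536.
C₀ = D/Vd = 1916/94 ≈ 20.383 mcg/mL.
Before the 5th dose, 4 doses have been given. Superposition: Cmin = C₀·(f + f² + … + f^4).
≈ 20.383 × (0.3536 + 0.1250 + 0.0442 + 0.0156) ≈ 20.383 × 0.5384 ≈ 10.974 mcg/mL.

11.0 mcg/mL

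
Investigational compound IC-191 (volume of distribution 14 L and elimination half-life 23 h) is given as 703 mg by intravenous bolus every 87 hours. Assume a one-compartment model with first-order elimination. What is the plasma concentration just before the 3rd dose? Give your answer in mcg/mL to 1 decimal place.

f = (1/2)^(τ/t½) = (1/2)^(87/23) ≈ 0.0727.
C₀ = D/Vd = 703/14 ≈ 50.214 mcg/mL.
Before the 3rd dose, 2 doses have been given. Superposition: Cmin = C₀·(f + f²).
≈ 50.214 × (0.0727 + 0.0053) ≈ 50.214 × 0.0780 ≈ 3.917 mcg/mL.

3.9 mcg/mL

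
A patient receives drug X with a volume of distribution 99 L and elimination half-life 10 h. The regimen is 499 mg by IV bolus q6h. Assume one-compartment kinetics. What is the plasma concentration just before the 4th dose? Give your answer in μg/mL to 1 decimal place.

f = (1/2)^(τ/t½) = (1/2)^(6/10) ≈ 0.6598.
C₀ = D/Vd = 499/99 ≈ 5.040 μg/mL.
Before the 4th dose, 3 doses have been given. Superposition: Cmin = C₀·(f + f² + … + f^3).
≈ 5.040 × (0.6598 + 0.4353 + 0.2872) ≈ 5.040 × 1.3823 ≈ 6.967 μg/mL.

7.0 μg/mL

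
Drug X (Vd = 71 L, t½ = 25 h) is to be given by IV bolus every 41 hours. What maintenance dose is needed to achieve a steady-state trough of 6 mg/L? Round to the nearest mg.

902 mg

τ/t½ = 41/25 ≈ 1.64, so f = (1/2)^(41/25) ≈ 0.320856.
Cmin,ss = (D/Vd)·f/(1−f), so D = Cmin,ss·Vd·(1−f)/f.
D = 6 × 71 × (1−f)/f ≈ 6 × 71 × 2.11666 ≈ 901.70 mg.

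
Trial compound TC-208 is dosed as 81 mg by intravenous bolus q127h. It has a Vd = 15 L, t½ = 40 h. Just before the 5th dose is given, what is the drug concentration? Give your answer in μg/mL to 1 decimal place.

0.7 μg/mL

f = (1/2)^(τ/t½) = (1/2)^(127/40) ≈ 0.1107.
C₀ = D/Vd = 81/15 ≈ 5.400 μg/mL.
Before the 5th dose, 4 doses have been given. Superposition: Cmin = C₀·(f + f² + … + f^4).
≈ 5.400 × (0.1107 + 0.0123 + 0.0014 + 0.0002) ≈ 5.400 × 0.1246 ≈ 0.673 μg/mL.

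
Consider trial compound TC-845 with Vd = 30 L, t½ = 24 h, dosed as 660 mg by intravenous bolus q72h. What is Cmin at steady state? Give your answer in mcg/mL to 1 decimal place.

τ = 72 h = 3 half-lives, so f = (1/2)^3 = 0.125.
At steady state, R = 1/(1 − 0.125) = 8/7.
Single-dose peak C₀ = D/Vd = 660/30 = 22 mcg/mL.
Steady-state peak Cmax,ss = C₀·R = 22 × 8/7 ≈ 25.143 mcg/mL.
Steady-state trough Cmin,ss = Cmax,ss·f ≈ 25.143 × 0.125 ≈ 3.143 mcg/mL.

3.1 mcg/mL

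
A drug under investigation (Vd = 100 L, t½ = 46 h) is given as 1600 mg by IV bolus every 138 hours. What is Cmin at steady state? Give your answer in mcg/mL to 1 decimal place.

The dosing interval is 3 half-lives, so f = 2^(−3) = 0.125.
At steady state, R = 1/(1 − 0.125) = 8/7.
Single-dose peak C₀ = D/Vd = 1600/100 = 16 mcg/mL.
Steady-state peak Cmax,ss = C₀·R = 16 × 8/7 ≈ 18.286 mcg/mL.
Steady-state trough Cmin,ss = Cmax,ss·f ≈ 18.286 × 0.125 ≈ 2.286 mcg/mL.

2.3 mcg/mL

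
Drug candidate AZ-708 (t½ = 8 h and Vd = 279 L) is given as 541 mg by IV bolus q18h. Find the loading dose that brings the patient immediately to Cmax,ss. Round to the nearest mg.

f = (1/2)^(18/8) ≈ 0.210224; accumulation ratio R = 1/(1−f) ≈ 1.26618.
Loading dose to hit Cmax,ss on first dose: D_load = D_maint·R ≈ 541 × 1.26618 ≈ 685.00 mg.

685 mg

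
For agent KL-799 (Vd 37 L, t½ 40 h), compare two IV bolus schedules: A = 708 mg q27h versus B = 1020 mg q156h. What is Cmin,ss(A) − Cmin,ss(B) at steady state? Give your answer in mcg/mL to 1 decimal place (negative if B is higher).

30.1 mcg/mL

Regimen A: f = (1/2)^(27/40) ≈ 0.6263; Cmin,ss = (708/37)·f/(1−f) ≈ 32.069 mcg/mL.
Regimen B: f = (1/2)^(156/40) ≈ 0.0670; Cmin,ss = (1020/37)·f/(1−f) ≈ 1.980 mcg/mL.
Difference ≈ 32.069 − 1.980 ≈ 30.089 mcg/mL.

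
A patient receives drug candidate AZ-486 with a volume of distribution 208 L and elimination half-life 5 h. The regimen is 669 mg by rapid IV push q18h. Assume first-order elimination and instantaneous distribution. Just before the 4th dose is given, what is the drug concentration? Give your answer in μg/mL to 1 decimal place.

0.3 μg/mL

f = (1/2)^(τ/t½) = (1/2)^(18/5) ≈ 0.0825.
C₀ = D/Vd = 669/208 ≈ 3.216 μg/mL.
Before the 4th dose, 3 doses have been given. Superposition: Cmin = C₀·(f + f² + … + f^3).
≈ 3.216 × (0.0825 + 0.0068 + 0.0006) ≈ 3.216 × 0.0899 ≈ 0.289 μg/mL.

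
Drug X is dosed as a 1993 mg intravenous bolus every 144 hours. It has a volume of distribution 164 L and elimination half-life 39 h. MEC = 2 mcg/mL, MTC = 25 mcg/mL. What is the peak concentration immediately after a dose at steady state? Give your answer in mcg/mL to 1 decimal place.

13.2 mcg/mL

Over one 144-h interval, 144/39 ≈ 3.6923 half-lives elapse, leaving f ≈ 0.0774 of each dose.
At steady state, accumulation factor R = 1/(1 − e^(−kτ)) ≈ 1.0839.
Single-dose peak C₀ = D/Vd = 1993/164 ≈ 12.152 mcg/mL.
Steady-state peak Cmax,ss = C₀·R ≈ 12.152 × 1.0839 ≈ 13.172 mcg/mL.
Peak 13.2 mcg/mL vs MTC 25 mcg/mL: below toxic threshold.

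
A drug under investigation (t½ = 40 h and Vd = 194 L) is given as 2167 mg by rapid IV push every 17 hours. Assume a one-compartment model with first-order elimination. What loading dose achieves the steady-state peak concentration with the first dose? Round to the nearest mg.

f = (1/2)^(17/40) ≈ 0.744839; accumulation ratio R = 1/(1−f) ≈ 3.91909.
Loading dose to hit Cmax,ss on first dose: D_load = D_maint·R ≈ 2167 × 3.91909 ≈ 8492.67 mg.

8493 mg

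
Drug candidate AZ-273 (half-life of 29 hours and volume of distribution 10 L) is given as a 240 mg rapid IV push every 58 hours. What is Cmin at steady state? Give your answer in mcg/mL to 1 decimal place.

The dosing interval is 2 half-lives, so f = 2^(−2) = 0.25.
Accumulation ratio R = 1/(1 − f) = 1/0.75 = 4/3.
Single-dose peak C₀ = D/Vd = 240/10 = 24 mcg/mL.
Steady-state peak Cmax,ss = C₀·R = 24 × 4/3 ≈ 32.000 mcg/mL.
Steady-state trough Cmin,ss = Cmax,ss·f ≈ 32.000 × 0.25 ≈ 8.000 mcg/mL.

8.0 mcg/mL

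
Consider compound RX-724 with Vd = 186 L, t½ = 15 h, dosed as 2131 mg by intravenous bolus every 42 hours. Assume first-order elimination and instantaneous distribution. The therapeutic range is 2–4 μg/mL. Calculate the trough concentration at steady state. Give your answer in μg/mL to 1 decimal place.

1.9 μg/mL

k = ln2/t½ = ln2/15 ≈ 0.046210 h⁻¹; fraction remaining f = e^(−kτ) = e^(−0.046210×42) ≈ 0.1436.
Single-dose peak C₀ = D/Vd = 2131/186 ≈ 11.457 μg/mL.
Steady-state trough Cmin,ss = C₀·f/(1−f) ≈ 11.457 × 0.1436/0.8564 ≈ 1.921 μg/mL.
Trough 1.9 μg/mL vs MEC 2 μg/mL: subtherapeutic.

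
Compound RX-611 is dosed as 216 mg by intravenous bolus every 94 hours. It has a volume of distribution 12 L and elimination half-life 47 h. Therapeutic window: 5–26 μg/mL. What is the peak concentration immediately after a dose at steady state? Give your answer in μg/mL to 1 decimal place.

24.0 μg/mL

τ = 94 h = 2 half-lives, so f = (1/2)^2 = 0.25.
At steady state, R = 1/(1 − 0.25) = 4/3.
Single-dose peak C₀ = D/Vd = 216/12 = 18 μg/mL.
Steady-state peak Cmax,ss = C₀·R = 18 × 4/3 ≈ 24.000 μg/mL.
Peak 24.0 μg/mL vs MTC 26 μg/mL: below toxic threshold.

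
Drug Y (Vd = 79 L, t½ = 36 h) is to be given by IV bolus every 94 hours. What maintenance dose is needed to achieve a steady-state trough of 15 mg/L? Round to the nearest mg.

τ/t½ = 94/36 ≈ 2.6111, so f = (1/2)^(94/36) ≈ 0.163673.
Cmin,ss = (D/Vd)·f/(1−f), so D = Cmin,ss·Vd·(1−f)/f.
D = 15 × 79 × (1−f)/f ≈ 15 × 79 × 5.10974 ≈ 6055.04 mg.

6055 mg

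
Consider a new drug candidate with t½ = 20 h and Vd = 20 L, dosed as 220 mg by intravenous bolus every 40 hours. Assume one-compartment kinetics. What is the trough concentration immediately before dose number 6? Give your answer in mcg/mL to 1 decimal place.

3.7 mcg/mL

f = (1/2)^(τ/t½) = (1/2)^(40/20) ≈ 0.2500.
C₀ = D/Vd = 220/20 ≈ 11.000 mcg/mL.
Before the 6th dose, 5 doses have been given. Superposition: Cmin = C₀·(f + f² + … + f^5).
≈ 11.000 × (0.2500 + 0.0625 + 0.0156 + 0.0039 + 0.0010) ≈ 11.000 × 0.3330 ≈ 3.663 mcg/mL.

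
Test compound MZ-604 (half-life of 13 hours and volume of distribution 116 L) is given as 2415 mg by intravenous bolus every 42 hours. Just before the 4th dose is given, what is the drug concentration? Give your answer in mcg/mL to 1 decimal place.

f = (1/2)^(τ/t½) = (1/2)^(42/13) ≈ 0.1065.
C₀ = D/Vd = 2415/116 ≈ 20.819 mcg/mL.
Before the 4th dose, 3 doses have been given. Superposition: Cmin = C₀·(f + f² + … + f^3).
≈ 20.819 × (0.1065 + 0.0113 + 0.0012) ≈ 20.819 × 0.1190 ≈ 2.477 mcg/mL.

2.5 mcg/mL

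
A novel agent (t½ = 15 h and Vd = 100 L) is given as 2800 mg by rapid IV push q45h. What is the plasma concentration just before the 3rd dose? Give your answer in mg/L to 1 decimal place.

f = (1/2)^(τ/t½) = (1/2)^(45/15) ≈ 0.1250.
C₀ = D/Vd = 2800/100 ≈ 28.000 mg/L.
Before the 3rd dose, 2 doses have been given. Superposition: Cmin = C₀·(f + f²).
≈ 28.000 × (0.1250 + 0.0156) ≈ 28.000 × 0.1406 ≈ 3.937 mg/L.

3.9 mg/L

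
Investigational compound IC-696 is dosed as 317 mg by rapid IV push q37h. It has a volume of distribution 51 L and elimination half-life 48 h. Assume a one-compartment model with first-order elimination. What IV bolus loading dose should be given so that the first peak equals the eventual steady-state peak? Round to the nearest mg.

766 mg

f = (1/2)^(37/48) ≈ 0.586079; accumulation ratio R = 1/(1−f) ≈ 2.41592.
Loading dose to hit Cmax,ss on first dose: D_load = D_maint·R ≈ 317 × 2.41592 ≈ 765.85 mg.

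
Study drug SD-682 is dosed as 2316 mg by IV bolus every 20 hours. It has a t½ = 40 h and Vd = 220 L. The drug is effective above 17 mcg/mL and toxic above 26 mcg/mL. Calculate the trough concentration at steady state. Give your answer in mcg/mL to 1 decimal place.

k = ln2/t½ = ln2/40 ≈ 0.017329 h⁻¹; fraction remaining f = e^(−kτ) = e^(−0.017329×20) ≈ 0.7071.
Accumulation ratio R = 1/(1 − f) ≈ 1/0.2929 ≈ 3.4141.
Single-dose peak C₀ = D/Vd = 2316/220 ≈ 10.527 mcg/mL.
Cmax,ss = C₀/(1 − f) ≈ 10.527/0.2929 ≈ 35.941 mcg/mL.
Steady-state trough Cmin,ss = Cmax,ss·f ≈ 35.941 × 0.7071 ≈ 25.414 mcg/mL.
Trough 25.4 mcg/mL vs MEC 17 mcg/mL: adequate.

25.4 mcg/mL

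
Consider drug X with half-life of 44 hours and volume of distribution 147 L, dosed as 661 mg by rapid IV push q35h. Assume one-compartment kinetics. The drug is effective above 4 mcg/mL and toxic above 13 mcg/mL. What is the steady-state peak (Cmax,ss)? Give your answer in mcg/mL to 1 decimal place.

k = ln2/t½ = ln2/44 ≈ 0.015753 h⁻¹; fraction remaining f = e^(−kτ) = e^(−0.015753×35) ≈ 0.5762.
Accumulation ratio R = 1/(1 − f) ≈ 1/0.4238 ≈ 2.3596.
Single-dose peak C₀ = D/Vd = 661/147 ≈ 4.497 mcg/mL.
Steady-state peak Cmax,ss = C₀·R ≈ 4.497 × 2.3596 ≈ 10.611 mcg/mL.
Peak 10.6 mcg/mL vs MTC 13 mcg/mL: below toxic threshold.

10.6 mcg/mL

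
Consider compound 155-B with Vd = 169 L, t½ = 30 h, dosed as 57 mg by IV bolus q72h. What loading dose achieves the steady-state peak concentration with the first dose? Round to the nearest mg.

f = (1/2)^(72/30) ≈ 0.189465; accumulation ratio R = 1/(1−f) ≈ 1.23375.
Loading dose to hit Cmax,ss on first dose: D_load = D_maint·R ≈ 57 × 1.23375 ≈ 70.32 mg.

70 mg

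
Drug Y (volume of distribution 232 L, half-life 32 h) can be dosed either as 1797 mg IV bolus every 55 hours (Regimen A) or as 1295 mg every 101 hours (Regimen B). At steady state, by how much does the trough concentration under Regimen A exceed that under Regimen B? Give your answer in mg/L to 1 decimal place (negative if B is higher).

Regimen A: f = (1/2)^(55/32) ≈ 0.3038; Cmin,ss = (1797/232)·f/(1−f) ≈ 3.380 mg/L.
Regimen B: f = (1/2)^(101/32) ≈ 0.1122; Cmin,ss = (1295/232)·f/(1−f) ≈ 0.705 mg/L.
Difference ≈ 3.380 − 0.705 ≈ 2.675 mg/L.

2.7 mg/L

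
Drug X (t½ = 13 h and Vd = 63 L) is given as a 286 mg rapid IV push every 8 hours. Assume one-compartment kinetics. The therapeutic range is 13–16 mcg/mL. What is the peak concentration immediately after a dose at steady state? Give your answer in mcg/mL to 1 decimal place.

13.1 mcg/mL

τ/t½ = 8/13 ≈ 0.61538, so fraction remaining f = (1/2)^(8/13) ≈ 0.6528.
Accumulation ratio R = 1/(1 − f) ≈ 1/0.3472 ≈ 2.8802.
Each bolus raises the concentration by D/Vd = 286/63 ≈ 4.540 mcg/mL.
Steady-state peak Cmax,ss = C₀·R ≈ 4.540 × 2.8802 ≈ 13.076 mcg/mL.
Peak 13.1 mcg/mL vs MTC 16 mcg/mL: below toxic threshold.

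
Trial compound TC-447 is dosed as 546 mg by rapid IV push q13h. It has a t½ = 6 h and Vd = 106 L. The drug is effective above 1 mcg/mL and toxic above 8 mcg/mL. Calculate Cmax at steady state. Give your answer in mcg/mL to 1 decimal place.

Over one 13-h interval, 13/6 ≈ 2.1667 half-lives elapse, leaving f ≈ 0.2227 of each dose.
At steady state, accumulation factor R = 1/(1 − e^(−kτ)) ≈ 1.2865.
Each bolus raises the concentration by D/Vd = 546/106 ≈ 5.151 mcg/mL.
Steady-state peak Cmax,ss = C₀·R ≈ 5.151 × 1.2865 ≈ 6.627 mcg/mL.
Peak 6.6 mcg/mL vs MTC 8 mcg/mL: below toxic threshold.

6.6 mcg/mL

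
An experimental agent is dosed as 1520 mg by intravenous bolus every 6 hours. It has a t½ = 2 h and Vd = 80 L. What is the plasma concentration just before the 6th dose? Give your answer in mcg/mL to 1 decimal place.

2.7 mcg/mL

f = (1/2)^(τ/t½) = (1/2)^(6/2) ≈ 0.1250.
C₀ = D/Vd = 1520/80 ≈ 19.000 mcg/mL.
Before the 6th dose, 5 doses have been given. Superposition: Cmin = C₀·(f + f² + … + f^5).
≈ 19.000 × (0.1250 + 0.0156 + 0.0020 + 0.0002 + 0.0000) ≈ 19.000 × 0.1428 ≈ 2.713 mcg/mL.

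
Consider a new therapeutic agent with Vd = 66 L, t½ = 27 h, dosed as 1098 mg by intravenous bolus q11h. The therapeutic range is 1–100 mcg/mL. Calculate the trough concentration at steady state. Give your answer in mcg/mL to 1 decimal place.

51.0 mcg/mL

k = ln2/t½ = ln2/27 ≈ 0.025672 h⁻¹; fraction remaining f = e^(−kτ) = e^(−0.025672×11) ≈ 0.7540.
Single-dose peak C₀ = D/Vd = 1098/66 ≈ 16.636 mcg/mL.
Steady-state trough Cmin,ss = C₀·f/(1−f) ≈ 16.636 × 0.7540/0.2460 ≈ 50.990 mcg/mL.
Trough 51.0 mcg/mL vs MEC 1 mcg/mL: adequate.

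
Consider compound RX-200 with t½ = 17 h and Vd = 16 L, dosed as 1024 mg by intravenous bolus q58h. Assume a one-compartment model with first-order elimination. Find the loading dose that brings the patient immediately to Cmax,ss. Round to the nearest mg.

f = (1/2)^(58/17) ≈ 0.093963; accumulation ratio R = 1/(1−f) ≈ 1.10371.
Loading dose to hit Cmax,ss on first dose: D_load = D_maint·R ≈ 1024 × 1.10371 ≈ 1130.20 mg.

1130 mg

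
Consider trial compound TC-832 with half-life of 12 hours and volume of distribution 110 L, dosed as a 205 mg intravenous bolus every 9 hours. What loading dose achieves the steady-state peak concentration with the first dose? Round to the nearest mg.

f = (1/2)^(9/12) ≈ 0.594604; accumulation ratio R = 1/(1−f) ≈ 2.46672.
Loading dose to hit Cmax,ss on first dose: D_load = D_maint·R ≈ 205 × 2.46672 ≈ 505.68 mg.

506 mg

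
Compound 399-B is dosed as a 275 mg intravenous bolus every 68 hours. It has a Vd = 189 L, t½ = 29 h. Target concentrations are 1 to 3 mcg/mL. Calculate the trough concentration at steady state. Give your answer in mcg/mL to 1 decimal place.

τ/t½ = 68/29 ≈ 2.3448, so fraction remaining f = (1/2)^(68/29) ≈ 0.1969.
At steady state, accumulation factor R = 1/(1 − e^(−kτ)) ≈ 1.2452.
Single-dose peak C₀ = D/Vd = 275/189 ≈ 1.455 mcg/mL.
Cmax,ss = C₀/(1 − f) ≈ 1.455/0.8031 ≈ 1.812 mcg/mL.
One interval later, Cmin,ss = Cmax,ss·e^(−kτ) ≈ 1.812 × 0.1969 ≈ 0.357 mcg/mL.
Trough 0.4 mcg/mL vs MEC 1 mcg/mL: subtherapeutic.

0.4 mcg/mL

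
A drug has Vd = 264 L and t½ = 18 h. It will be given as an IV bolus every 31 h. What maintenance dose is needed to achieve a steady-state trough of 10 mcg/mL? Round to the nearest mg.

τ/t½ = 31/18 ≈ 1.7222, so f = (1/2)^(31/18) ≈ 0.303082.
Cmin,ss = (D/Vd)·f/(1−f), so D = Cmin,ss·Vd·(1−f)/f.
D = 10 × 264 × (1−f)/f ≈ 10 × 264 × 2.29944 ≈ 6070.52 mg.

6071 mg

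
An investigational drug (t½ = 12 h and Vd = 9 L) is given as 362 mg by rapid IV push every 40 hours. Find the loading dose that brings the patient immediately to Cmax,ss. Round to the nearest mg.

f = (1/2)^(40/12) ≈ 0.099213; accumulation ratio R = 1/(1−f) ≈ 1.11014.
Loading dose to hit Cmax,ss on first dose: D_load = D_maint·R ≈ 362 × 1.11014 ≈ 401.87 mg.

402 mg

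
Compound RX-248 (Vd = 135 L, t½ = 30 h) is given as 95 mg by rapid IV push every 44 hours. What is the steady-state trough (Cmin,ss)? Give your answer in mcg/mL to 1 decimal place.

τ/t½ = 44/30 ≈ 1.4667, so fraction remaining f = (1/2)^(44/30) ≈ 0.3618.
Each bolus raises the concentration by D/Vd = 95/135 ≈ 0.704 mcg/mL.
Steady-state trough Cmin,ss = C₀·f/(1−f) ≈ 0.704 × 0.3618/0.6382 ≈ 0.399 mcg/mL.

0.4 mcg/mL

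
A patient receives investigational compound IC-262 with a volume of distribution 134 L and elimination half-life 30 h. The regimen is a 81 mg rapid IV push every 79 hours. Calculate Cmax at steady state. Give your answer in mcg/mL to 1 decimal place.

0.7 mcg/mL

k = ln2/t½ = ln2/30 ≈ 0.023105 h⁻¹; fraction remaining f = e^(−kτ) = e^(−0.023105×79) ≈ 0.1612.
At steady state, accumulation factor R = 1/(1 − e^(−kτ)) ≈ 1.1922.
Each bolus raises the concentration by D/Vd = 81/134 ≈ 0.604 mcg/mL.
Steady-state peak Cmax,ss = C₀·R ≈ 0.604 × 1.1922 ≈ 0.720 mcg/mL.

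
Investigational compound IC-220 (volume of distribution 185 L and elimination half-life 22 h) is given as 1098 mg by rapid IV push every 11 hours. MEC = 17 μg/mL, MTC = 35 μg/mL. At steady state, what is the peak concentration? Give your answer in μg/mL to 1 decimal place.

20.3 μg/mL

k = ln2/t½ = ln2/22 ≈ 0.031507 h⁻¹; fraction remaining f = e^(−kτ) = e^(−0.031507×11) ≈ 0.7071.
Accumulation ratio R = 1/(1 − f) ≈ 1/0.2929 ≈ 3.4141.
Single-dose peak C₀ = D/Vd = 1098/185 ≈ 5.935 μg/mL.
Steady-state peak Cmax,ss = C₀·R ≈ 5.935 × 3.4141 ≈ 20.263 μg/mL.
Peak 20.3 μg/mL vs MTC 35 μg/mL: below toxic threshold.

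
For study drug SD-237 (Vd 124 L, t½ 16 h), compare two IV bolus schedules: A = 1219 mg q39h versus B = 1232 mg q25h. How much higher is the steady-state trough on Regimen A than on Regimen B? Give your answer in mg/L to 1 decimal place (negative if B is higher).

Regimen A: f = (1/2)^(39/16) ≈ 0.1846; Cmin,ss = (1219/124)·f/(1−f) ≈ 2.226 mg/L.
Regimen B: f = (1/2)^(25/16) ≈ 0.3386; Cmin,ss = (1232/124)·f/(1−f) ≈ 5.086 mg/L.
Difference ≈ 2.226 − 5.086 ≈ -2.860 mg/L.

-2.9 mg/L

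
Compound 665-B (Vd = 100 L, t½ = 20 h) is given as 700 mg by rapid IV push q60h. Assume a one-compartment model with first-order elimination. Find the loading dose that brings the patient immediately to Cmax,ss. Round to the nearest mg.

800 mg

f = (1/2)^(60/20) ≈ 0.125000; accumulation ratio R = 1/(1−f) ≈ 1.14286.
Loading dose to hit Cmax,ss on first dose: D_load = D_maint·R ≈ 700 × 1.14286 ≈ 800.00 mg.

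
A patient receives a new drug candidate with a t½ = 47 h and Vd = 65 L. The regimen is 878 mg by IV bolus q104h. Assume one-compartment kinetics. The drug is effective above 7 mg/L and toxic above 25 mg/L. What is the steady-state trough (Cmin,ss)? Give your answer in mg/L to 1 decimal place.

Over one 104-h interval, 104/47 ≈ 2.2128 half-lives elapse, leaving f ≈ 0.2157 of each dose.
Each bolus raises the concentration by D/Vd = 878/65 ≈ 13.508 mg/L.
Steady-state trough Cmin,ss = C₀·f/(1−f) ≈ 13.508 × 0.2157/0.7843 ≈ 3.715 mg/L.
Trough 3.7 mg/L vs MEC 7 mg/L: subtherapeutic.

3.7 mg/L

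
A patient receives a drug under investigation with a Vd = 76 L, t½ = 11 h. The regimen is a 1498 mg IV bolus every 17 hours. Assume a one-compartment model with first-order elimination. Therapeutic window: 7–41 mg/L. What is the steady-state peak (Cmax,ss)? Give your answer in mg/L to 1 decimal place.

30.0 mg/L

τ/t½ = 17/11 ≈ 1.5455, so fraction remaining f = (1/2)^(17/11) ≈ 0.3426.
Accumulation ratio R = 1/(1 − f) ≈ 1/0.6574 ≈ 1.5211.
Single-dose peak C₀ = D/Vd = 1498/76 ≈ 19.711 mg/L.
Steady-state peak Cmax,ss = C₀·R ≈ 19.711 × 1.5211 ≈ 29.982 mg/L.
Peak 30.0 mg/L vs MTC 41 mg/L: below toxic threshold.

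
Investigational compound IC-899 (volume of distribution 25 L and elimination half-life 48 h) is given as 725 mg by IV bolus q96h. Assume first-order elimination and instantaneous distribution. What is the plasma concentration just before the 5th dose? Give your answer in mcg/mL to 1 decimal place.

f = (1/2)^(τ/t½) = (1/2)^(96/48) ≈ 0.2500.
C₀ = D/Vd = 725/25 ≈ 29.000 mcg/mL.
Before the 5th dose, 4 doses have been given. Superposition: Cmin = C₀·(f + f² + … + f^4).
≈ 29.000 × (0.2500 + 0.0625 + 0.0156 + 0.0039) ≈ 29.000 × 0.3320 ≈ 9.628 mcg/mL.

9.6 mcg/mL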